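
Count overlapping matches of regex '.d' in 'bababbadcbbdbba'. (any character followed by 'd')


Pattern: .d means any character followed by 'd'.
Scanning 'bababbadcbbdbba' position-by-position:
  Pos 0: window 'ba' -> no
  Pos 1: window 'ab' -> no
  Pos 2: window 'ba' -> no
  Pos 3: window 'ab' -> no
  Pos 4: window 'bb' -> no
  Pos 5: window 'ba' -> no
  Pos 6: window 'ad' -> MATCH
  Pos 7: window 'dc' -> no
  Pos 8: window 'cb' -> no
  Pos 9: window 'bb' -> no
  Pos 10: window 'bd' -> MATCH
  Pos 11: window 'db' -> no
  Pos 12: window 'bb' -> no
  Pos 13: window 'ba' -> no
  Pos 14: window 'a' -> no
Total matches: 2

2


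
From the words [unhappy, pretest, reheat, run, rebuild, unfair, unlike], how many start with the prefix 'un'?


Checking each word for prefix 'un':
  'unhappy' -> YES, starts with 'un' (count: 1)
  'pretest' -> no (count: 1)
  'reheat' -> no (count: 1)
  'run' -> no (count: 1)
  'rebuild' -> no (count: 1)
  'unfair' -> YES, starts with 'un' (count: 2)
  'unlike' -> YES, starts with 'un' (count: 3)
Total with prefix 'un': 3

3


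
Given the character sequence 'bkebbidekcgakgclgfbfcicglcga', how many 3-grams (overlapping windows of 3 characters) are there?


String 'bkebbidekcgakgclgfbfcicglcga' has length L = 28.
Number of overlapping n-grams = L - n + 1
Substituting: 28 - 3 + 1 = 26

26


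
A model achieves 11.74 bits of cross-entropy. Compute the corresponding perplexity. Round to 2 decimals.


Perplexity formula: PP = 2^H
H = 11.74
PP = 2^11.74
Decompose: 2^11.74 = 2^11 * 2^0.74
2^11 = 2048, 2^0.74 ~ 1.6701758
PP ~ 2048 * 1.6701758 = 3420.5200384
Rounded to 2 decimals: 3420.52

3420.52


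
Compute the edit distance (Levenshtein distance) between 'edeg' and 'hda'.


Building DP table for s1='edeg' (len 4) and s2='hda' (len 3):
       h  d  a
    0  1  2  3
  e 1  1  2  3
  d 2  2  1  2
  e 3  3  2  2
  g 4  4  3  3
Edit distance = dp[4][3] = 3

3


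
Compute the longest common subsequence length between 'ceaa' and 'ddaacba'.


DP table for LCS of 'ceaa' and 'ddaacba':
       d  d  a  a  c  b  a
    0  0  0  0  0  0  0  0
  c 0  0  0  0  0  1  1  1
  e 0  0  0  0  0  1  1  1
  a 0  0  0  1  1  1  1  2
  a 0  0  0  1  2  2  2  2
LCS: 'ca'
LCS length = 2

2


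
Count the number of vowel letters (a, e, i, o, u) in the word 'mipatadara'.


Scanning each character of 'mipatadara':
  Position 1: 'm' -> consonant (running count: 0)
  Position 2: 'i' -> vowel (running count: 1)
  Position 3: 'p' -> consonant (running count: 1)
  Position 4: 'a' -> vowel (running count: 2)
  Position 5: 't' -> consonant (running count: 2)
  Position 6: 'a' -> vowel (running count: 3)
  Position 7: 'd' -> consonant (running count: 3)
  Position 8: 'a' -> vowel (running count: 4)
  Position 9: 'r' -> consonant (running count: 4)
  Position 10: 'a' -> vowel (running count: 5)
Total vowels: 5

5


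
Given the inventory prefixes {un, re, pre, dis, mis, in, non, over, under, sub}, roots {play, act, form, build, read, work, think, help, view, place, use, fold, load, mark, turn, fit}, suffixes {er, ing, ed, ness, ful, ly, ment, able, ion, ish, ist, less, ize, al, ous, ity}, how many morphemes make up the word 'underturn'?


Segmenting 'underturn' against the inventory:
  'under' -> prefix (morpheme 1)
  'turn' -> root (morpheme 2)
Total morphemes: 2

2


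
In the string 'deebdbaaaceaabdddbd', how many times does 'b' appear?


Scanning 'deebdbaaaceaabdddbd' for 'b':
  Position 3: 'b' -> MATCH (count: 1)
  Position 5: 'b' -> MATCH (count: 2)
  Position 13: 'b' -> MATCH (count: 3)
  Position 17: 'b' -> MATCH (count: 4)
Total occurrences of 'b': 4

4


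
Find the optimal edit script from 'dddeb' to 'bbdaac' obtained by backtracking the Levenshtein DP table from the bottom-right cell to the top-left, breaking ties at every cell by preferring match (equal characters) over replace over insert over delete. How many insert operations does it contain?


Edit distance = 5. Backtracking from cell (5, 6) with preference match > replace > insert > delete,
then listing the resulting alignment 'dddeb' -> 'bbdaac' left to right:
  Step 1: insert 'b' [insertion #1]
  Step 2: replace d->b
  Step 3: keep 'd'
  Step 4: replace d->a
  Step 5: replace e->a
  Step 6: replace b->c
Total insertions: 1

1


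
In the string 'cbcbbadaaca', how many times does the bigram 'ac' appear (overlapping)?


Scanning 'cbcbbadaaca' for bigram 'ac':
  Position 0: 'cb' -> no
  Position 1: 'bc' -> no
  Position 2: 'cb' -> no
  Position 3: 'bb' -> no
  Position 4: 'ba' -> no
  Position 5: 'ad' -> no
  Position 6: 'da' -> no
  Position 7: 'aa' -> no
  Position 8: 'ac' -> MATCH
  Position 9: 'ca' -> no
Total matches: 1

1


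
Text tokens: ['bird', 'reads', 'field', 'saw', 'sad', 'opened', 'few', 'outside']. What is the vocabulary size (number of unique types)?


Listing all tokens and tracking unique types:
  Token 1: 'bird' -> NEW (unique so far: 1)
  Token 2: 'reads' -> NEW (unique so far: 2)
  Token 3: 'field' -> NEW (unique so far: 3)
  Token 4: 'saw' -> NEW (unique so far: 4)
  Token 5: 'sad' -> NEW (unique so far: 5)
  Token 6: 'opened' -> NEW (unique so far: 6)
  Token 7: 'few' -> NEW (unique so far: 7)
  Token 8: 'outside' -> NEW (unique so far: 8)
Unique types: ('bird', 'few', 'field', 'opened', 'outside', 'reads', 'sad', 'saw')
Vocabulary size: 8

8


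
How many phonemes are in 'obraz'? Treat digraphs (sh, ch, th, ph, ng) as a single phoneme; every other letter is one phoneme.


Parsing 'obraz' greedily, digraphs first:
  'o' -> vowel phoneme (phonemes so far: 1)
  'b' -> consonant phoneme (phonemes so far: 2)
  'r' -> consonant phoneme (phonemes so far: 3)
  'a' -> vowel phoneme (phonemes so far: 4)
  'z' -> consonant phoneme (phonemes so far: 5)
Total phonemes: 5

5


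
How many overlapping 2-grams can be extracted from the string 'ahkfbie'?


String 'ahkfbie' has length L = 7.
Number of overlapping n-grams = L - n + 1
Substituting: 7 - 2 + 1 = 6

6


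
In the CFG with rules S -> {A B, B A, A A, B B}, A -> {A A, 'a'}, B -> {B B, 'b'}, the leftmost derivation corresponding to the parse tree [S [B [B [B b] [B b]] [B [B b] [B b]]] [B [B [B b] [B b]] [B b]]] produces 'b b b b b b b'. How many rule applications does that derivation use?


Every bracketed nonterminal node [X ...] in the tree is produced by exactly one rule application.
Reading the tree off as a leftmost derivation:
  Step 1: S  =>  B B   (applied S -> B B)
  Step 2: B B  =>  B B B   (applied B -> B B)
  Step 3: B B B  =>  B B B B   (applied B -> B B)
  Step 4: B B B B  =>  b B B B   (applied B -> b)
  Step 5: b B B B  =>  b b B B   (applied B -> b)
  Step 6: b b B B  =>  b b B B B   (applied B -> B B)
  Step 7: b b B B B  =>  b b b B B   (applied B -> b)
  Step 8: b b b B B  =>  b b b b B   (applied B -> b)
  Step 9: b b b b B  =>  b b b b B B   (applied B -> B B)
  Step 10: b b b b B B  =>  b b b b B B B   (applied B -> B B)
  Step 11: b b b b B B B  =>  b b b b b B B   (applied B -> b)
  Step 12: b b b b b B B  =>  b b b b b b B   (applied B -> b)
  Step 13: b b b b b b B  =>  b b b b b b b   (applied B -> b)
Final yield: b b b b b b b
Total rewrite steps: 13

13


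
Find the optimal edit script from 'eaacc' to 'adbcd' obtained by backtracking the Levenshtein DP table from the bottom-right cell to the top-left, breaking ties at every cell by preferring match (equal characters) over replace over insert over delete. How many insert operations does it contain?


Edit distance = 4. Backtracking from cell (5, 5) with preference match > replace > insert > delete,
then listing the resulting alignment 'eaacc' -> 'adbcd' left to right:
  Step 1: replace e->a
  Step 2: replace a->d
  Step 3: replace a->b
  Step 4: keep 'c'
  Step 5: replace c->d
Total insertions: 0

0


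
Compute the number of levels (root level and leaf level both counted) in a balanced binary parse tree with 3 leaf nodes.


In a balanced binary tree with n leaves the deepest leaf is ceil(log2(n)) edges below the root,
so counting node levels inclusive of root and leaves gives ceil(log2(n)) + 1 levels.
log2(3) = 1.5850
ceil(1.5850) = 2
levels = 2 + 1 = 3

3


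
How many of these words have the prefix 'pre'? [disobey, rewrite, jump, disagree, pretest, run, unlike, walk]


Checking each word for prefix 'pre':
  'disobey' -> no (count: 0)
  'rewrite' -> no (count: 0)
  'jump' -> no (count: 0)
  'disagree' -> no (count: 0)
  'pretest' -> YES, starts with 'pre' (count: 1)
  'run' -> no (count: 1)
  'unlike' -> no (count: 1)
  'walk' -> no (count: 1)
Total with prefix 'pre': 1

1


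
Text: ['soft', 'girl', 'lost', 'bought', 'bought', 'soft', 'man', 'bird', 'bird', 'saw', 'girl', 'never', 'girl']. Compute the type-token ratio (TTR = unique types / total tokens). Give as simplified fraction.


Tokens: 13
Unique types: ('bird', 'bought', 'girl', 'lost', 'man', 'never', 'saw', 'soft') = 8
TTR = 8/13
Already in lowest terms.

8/13


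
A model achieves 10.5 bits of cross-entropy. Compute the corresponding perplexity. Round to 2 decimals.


Perplexity formula: PP = 2^H
H = 10.5
PP = 2^10.5
Decompose: 2^10.5 = 2^10 * 2^0.5 = 2^10 * sqrt(2)
2^10 = 1024, sqrt(2) ~ 1.4142136
PP ~ 1024 * 1.4142136 = 1448.1547264
Rounded to 2 decimals: 1448.15

1448.15


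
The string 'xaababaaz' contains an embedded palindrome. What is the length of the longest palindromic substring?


Scanning 'xaababaaz' for palindromic substrings.
Substring at positions 1-7: 'aababaa'.
Check: reverse('aababaa') = 'aababaa' -> palindrome confirmed.
Neighbouring characters ('x' / 'z') break symmetry, so it cannot extend further.
No longer palindromic substring exists; longest length = 7

7


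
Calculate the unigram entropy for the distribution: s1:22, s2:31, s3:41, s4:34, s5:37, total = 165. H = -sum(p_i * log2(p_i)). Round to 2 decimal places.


Computing entropy H = -sum(p_i * log2(p_i)):
  s1: p = 22/165 = 0.1333, -p*log2(p) = 0.3876
  s2: p = 31/165 = 0.1879, -p*log2(p) = 0.4532
  s3: p = 41/165 = 0.2485, -p*log2(p) = 0.4991
  s4: p = 34/165 = 0.2061, -p*log2(p) = 0.4696
  s5: p = 37/165 = 0.2242, -p*log2(p) = 0.4837
H = sum of terms = 2.2932
Rounded to 2 decimals: 2.29

2.29


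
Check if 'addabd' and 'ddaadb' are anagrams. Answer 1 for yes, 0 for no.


Sort characters of 'addabd': 'aabddd'
Sort characters of 'ddaadb': 'aabddd'
Sorted forms match -> they ARE anagrams
Result: 1

1


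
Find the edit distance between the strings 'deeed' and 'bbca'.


Building DP table for s1='deeed' (len 5) and s2='bbca' (len 4):
       b  b  c  a
    0  1  2  3  4
  d 1  1  2  3  4
  e 2  2  2  3  4
  e 3  3  3  3  4
  e 4  4  4  4  4
  d 5  5  5  5  5
Edit distance = dp[5][4] = 5

5


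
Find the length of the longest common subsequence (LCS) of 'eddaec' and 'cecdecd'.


DP table for LCS of 'eddaec' and 'cecdecd':
       c  e  c  d  e  c  d
    0  0  0  0  0  0  0  0
  e 0  0  1  1  1  1  1  1
  d 0  0  1  1  2  2  2  2
  d 0  0  1  1  2  2  2  3
  a 0  0  1  1  2  2  2  3
  e 0  0  1  1  2  3  3  3
  c 0  1  1  2  2  3  4  4
LCS: 'edec'
LCS length = 4

4


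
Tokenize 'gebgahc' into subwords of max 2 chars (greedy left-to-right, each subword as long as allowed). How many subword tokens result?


'gebgahc' has 7 characters.
Chunking with max size 2:
  Chunk 1: 'ge' (positions 0-1)
  Chunk 2: 'bg' (positions 2-3)
  Chunk 3: 'ah' (positions 4-5)
  Chunk 4: 'c' (positions 6-6)
Total chunks: ceil(7 / 2) = 4

4


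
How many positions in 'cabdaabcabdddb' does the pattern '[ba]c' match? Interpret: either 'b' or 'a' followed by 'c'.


Pattern: [ba]c means either 'b' or 'a' followed by 'c'.
Scanning 'cabdaabcabdddb' position-by-position:
  Pos 0: window 'ca' -> no
  Pos 1: window 'ab' -> no
  Pos 2: window 'bd' -> no
  Pos 3: window 'da' -> no
  Pos 4: window 'aa' -> no
  Pos 5: window 'ab' -> no
  Pos 6: window 'bc' -> MATCH
  Pos 7: window 'ca' -> no
  Pos 8: window 'ab' -> no
  Pos 9: window 'bd' -> no
  Pos 10: window 'dd' -> no
  Pos 11: window 'dd' -> no
  Pos 12: window 'db' -> no
  Pos 13: window 'b' -> no
Total matches: 1

1


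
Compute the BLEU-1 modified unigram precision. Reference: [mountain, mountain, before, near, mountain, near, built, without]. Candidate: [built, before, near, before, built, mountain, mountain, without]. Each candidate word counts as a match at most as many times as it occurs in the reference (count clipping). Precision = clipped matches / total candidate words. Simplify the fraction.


Reference word counts: {'before': 1, 'built': 1, 'mountain': 3, 'near': 2, 'without': 1}
Checking each candidate word (with clipping):
  'built' -> in reference (ref count 1, used 1/1) -> match (matches: 1)
  'before' -> in reference (ref count 1, used 1/1) -> match (matches: 2)
  'near' -> in reference (ref count 2, used 1/2) -> match (matches: 3)
  'before' -> ref count 1 already used up (1/1) -> clipped, no match (matches: 3)
  'built' -> ref count 1 already used up (1/1) -> clipped, no match (matches: 3)
  'mountain' -> in reference (ref count 3, used 1/3) -> match (matches: 4)
  'mountain' -> in reference (ref count 3, used 2/3) -> match (matches: 5)
  'without' -> in reference (ref count 1, used 1/1) -> match (matches: 6)
Clipped matches: 6, Candidate length: 8
Precision = 6/8 = 3/4

3/4


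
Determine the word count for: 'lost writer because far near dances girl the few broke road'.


Counting words by splitting on spaces:
  Word 1: 'lost'
  Word 2: 'writer'
  Word 3: 'because'
  Word 4: 'far'
  Word 5: 'near'
  Word 6: 'dances'
  Word 7: 'girl'
  Word 8: 'the'
  Word 9: 'few'
  Word 10: 'broke'
  Word 11: 'road'
Total words: 11

11


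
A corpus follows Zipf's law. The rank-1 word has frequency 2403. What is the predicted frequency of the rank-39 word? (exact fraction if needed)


Zipf's law: freq(rank) = f1 / rank
f1 = 2403, rank = 39
freq = 2403 / 39
GCD(2403, 39) = 3
Simplified: 801/13

801/13


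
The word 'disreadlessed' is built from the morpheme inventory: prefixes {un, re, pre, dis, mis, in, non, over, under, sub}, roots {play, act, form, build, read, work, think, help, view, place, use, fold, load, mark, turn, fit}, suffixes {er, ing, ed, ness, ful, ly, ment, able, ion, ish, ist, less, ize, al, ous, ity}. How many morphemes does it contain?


Segmenting 'disreadlessed' against the inventory:
  'dis' -> prefix (morpheme 1)
  'read' -> root (morpheme 2)
  'less' -> suffix (morpheme 3)
  'ed' -> suffix (morpheme 4)
Total morphemes: 4

4


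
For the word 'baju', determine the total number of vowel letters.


Scanning each character of 'baju':
  Position 1: 'b' -> consonant (running count: 0)
  Position 2: 'a' -> vowel (running count: 1)
  Position 3: 'j' -> consonant (running count: 1)
  Position 4: 'u' -> vowel (running count: 2)
Total vowels: 2

2


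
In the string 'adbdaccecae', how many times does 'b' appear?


Scanning 'adbdaccecae' for 'b':
  Position 2: 'b' -> MATCH (count: 1)
Total occurrences of 'b': 1

1


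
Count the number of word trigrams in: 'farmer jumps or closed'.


Word trigrams from [4] words:
  Trigram 1: (farmer jumps or)
  Trigram 2: (jumps or closed)
Total word trigrams: 4 - 2 = 2

2


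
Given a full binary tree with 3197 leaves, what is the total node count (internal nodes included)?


Leaf nodes (terminals): 3197
Internal nodes = n - 1 = 3197 - 1 = 3196
Total = leaves + internal = 3197 + 3196 = 6393

6393


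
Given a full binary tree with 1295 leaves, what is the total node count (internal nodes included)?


Leaf nodes (terminals): 1295
Internal nodes = n - 1 = 1295 - 1 = 1294
Total = leaves + internal = 1295 + 1294 = 2589

2589


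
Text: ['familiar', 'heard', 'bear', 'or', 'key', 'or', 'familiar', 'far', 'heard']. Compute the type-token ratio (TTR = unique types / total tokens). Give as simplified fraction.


Tokens: 9
Unique types: ('bear', 'familiar', 'far', 'heard', 'key', 'or') = 6
TTR = 6/9
Simplify: divide both by 3 -> 2/3
TTR = 2/3

2/3


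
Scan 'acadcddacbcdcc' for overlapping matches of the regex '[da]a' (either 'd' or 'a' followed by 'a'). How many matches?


Pattern: [da]a means either 'd' or 'a' followed by 'a'.
Scanning 'acadcddacbcdcc' position-by-position:
  Pos 0: window 'ac' -> no
  Pos 1: window 'ca' -> no
  Pos 2: window 'ad' -> no
  Pos 3: window 'dc' -> no
  Pos 4: window 'cd' -> no
  Pos 5: window 'dd' -> no
  Pos 6: window 'da' -> MATCH
  Pos 7: window 'ac' -> no
  Pos 8: window 'cb' -> no
  Pos 9: window 'bc' -> no
  Pos 10: window 'cd' -> no
  Pos 11: window 'dc' -> no
  Pos 12: window 'cc' -> no
  Pos 13: window 'c' -> no
Total matches: 1

1


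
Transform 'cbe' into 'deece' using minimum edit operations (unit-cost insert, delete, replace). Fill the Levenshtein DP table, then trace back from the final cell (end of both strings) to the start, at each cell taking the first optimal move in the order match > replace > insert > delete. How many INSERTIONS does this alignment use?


Edit distance = 4. Backtracking from cell (3, 5) with preference match > replace > insert > delete,
then listing the resulting alignment 'cbe' -> 'deece' left to right:
  Step 1: insert 'd' [insertion #1]
  Step 2: insert 'e' [insertion #2]
  Step 3: replace c->e
  Step 4: replace b->c
  Step 5: keep 'e'
Total insertions: 2

2


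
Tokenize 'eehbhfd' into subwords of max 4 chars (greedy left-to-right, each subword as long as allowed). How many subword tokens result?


'eehbhfd' has 7 characters.
Chunking with max size 4:
  Chunk 1: 'eehb' (positions 0-3)
  Chunk 2: 'hfd' (positions 4-6)
Total chunks: ceil(7 / 4) = 2

2


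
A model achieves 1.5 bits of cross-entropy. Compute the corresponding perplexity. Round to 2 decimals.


Perplexity formula: PP = 2^H
H = 1.5
PP = 2^1.5
Decompose: 2^1.5 = 2^1 * 2^0.5 = 2^1 * sqrt(2)
2^1 = 2, sqrt(2) ~ 1.4142136
PP ~ 2 * 1.4142136 = 2.8284272
Rounded to 2 decimals: 2.83

2.83


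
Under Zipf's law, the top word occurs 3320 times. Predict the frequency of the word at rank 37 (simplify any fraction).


Zipf's law: freq(rank) = f1 / rank
f1 = 3320, rank = 37
freq = 3320 / 37
GCD(3320, 37) = 1
Simplified: 3320/37

3320/37


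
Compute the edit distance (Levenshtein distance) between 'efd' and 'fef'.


Building DP table for s1='efd' (len 3) and s2='fef' (len 3):
       f  e  f
    0  1  2  3
  e 1  1  1  2
  f 2  1  2  1
  d 3  2  2  2
Edit distance = dp[3][3] = 2

2


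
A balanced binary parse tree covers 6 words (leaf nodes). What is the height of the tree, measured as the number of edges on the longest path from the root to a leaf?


In a balanced binary tree with n leaves the deepest leaf is ceil(log2(n)) edges below the root.
log2(6) = 2.5850
ceil(2.5850) = 3
height (edges) = 3

3


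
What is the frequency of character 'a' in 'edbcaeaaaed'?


Scanning 'edbcaeaaaed' for 'a':
  Position 4: 'a' -> MATCH (count: 1)
  Position 6: 'a' -> MATCH (count: 2)
  Position 7: 'a' -> MATCH (count: 3)
  Position 8: 'a' -> MATCH (count: 4)
Total occurrences of 'a': 4

4


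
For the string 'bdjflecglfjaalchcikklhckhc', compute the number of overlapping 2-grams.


String 'bdjflecglfjaalchcikklhckhc' has length L = 26.
Number of overlapping n-grams = L - n + 1
Substituting: 26 - 2 + 1 = 25

25


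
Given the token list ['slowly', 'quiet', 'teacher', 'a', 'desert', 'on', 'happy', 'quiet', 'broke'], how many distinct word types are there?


Listing all tokens and tracking unique types:
  Token 1: 'slowly' -> NEW (unique so far: 1)
  Token 2: 'quiet' -> NEW (unique so far: 2)
  Token 3: 'teacher' -> NEW (unique so far: 3)
  Token 4: 'a' -> NEW (unique so far: 4)
  Token 5: 'desert' -> NEW (unique so far: 5)
  Token 6: 'on' -> NEW (unique so far: 6)
  Token 7: 'happy' -> NEW (unique so far: 7)
  Token 8: 'quiet' -> duplicate (unique so far: 7)
  Token 9: 'broke' -> NEW (unique so far: 8)
Unique types: ('a', 'broke', 'desert', 'happy', 'on', 'quiet', 'slowly', 'teacher')
Vocabulary size: 8

8


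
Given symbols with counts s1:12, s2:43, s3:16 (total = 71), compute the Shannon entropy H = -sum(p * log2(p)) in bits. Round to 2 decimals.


Computing entropy H = -sum(p_i * log2(p_i)):
  s1: p = 12/71 = 0.1690, -p*log2(p) = 0.4335
  s2: p = 43/71 = 0.6056, -p*log2(p) = 0.4382
  s3: p = 16/71 = 0.2254, -p*log2(p) = 0.4845
H = sum of terms = 1.3562
Rounded to 2 decimals: 1.36

1.36


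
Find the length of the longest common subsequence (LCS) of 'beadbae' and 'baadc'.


DP table for LCS of 'beadbae' and 'baadc':
       b  a  a  d  c
    0  0  0  0  0  0
  b 0  1  1  1  1  1
  e 0  1  1  1  1  1
  a 0  1  2  2  2  2
  d 0  1  2  2  3  3
  b 0  1  2  2  3  3
  a 0  1  2  3  3  3
  e 0  1  2  3  3  3
LCS: 'bad'
LCS length = 3

3


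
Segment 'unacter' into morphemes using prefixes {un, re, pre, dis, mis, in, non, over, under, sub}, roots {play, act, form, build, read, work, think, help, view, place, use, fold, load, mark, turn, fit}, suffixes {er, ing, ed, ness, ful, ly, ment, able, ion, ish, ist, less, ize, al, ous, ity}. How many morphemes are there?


Segmenting 'unacter' against the inventory:
  'un' -> prefix (morpheme 1)
  'act' -> root (morpheme 2)
  'er' -> suffix (morpheme 3)
Total morphemes: 3

3


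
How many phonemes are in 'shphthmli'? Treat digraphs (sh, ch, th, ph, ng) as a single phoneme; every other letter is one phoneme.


Parsing 'shphthmli' greedily, digraphs first:
  'sh' -> digraph (1 consonant phoneme) (phonemes so far: 1)
  'ph' -> digraph (1 consonant phoneme) (phonemes so far: 2)
  'th' -> digraph (1 consonant phoneme) (phonemes so far: 3)
  'm' -> consonant phoneme (phonemes so far: 4)
  'l' -> consonant phoneme (phonemes so far: 5)
  'i' -> vowel phoneme (phonemes so far: 6)
Total phonemes: 6

6


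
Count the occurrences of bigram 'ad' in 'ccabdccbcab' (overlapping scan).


Scanning 'ccabdccbcab' for bigram 'ad':
  Position 0: 'cc' -> no
  Position 1: 'ca' -> no
  Position 2: 'ab' -> no
  Position 3: 'bd' -> no
  Position 4: 'dc' -> no
  Position 5: 'cc' -> no
  Position 6: 'cb' -> no
  Position 7: 'bc' -> no
  Position 8: 'ca' -> no
  Position 9: 'ab' -> no
Total matches: 0

0


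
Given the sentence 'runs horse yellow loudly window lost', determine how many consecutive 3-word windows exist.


Word trigrams from [6] words:
  Trigram 1: (runs horse yellow)
  Trigram 2: (horse yellow loudly)
  Trigram 3: (yellow loudly window)
  Trigram 4: (loudly window lost)
Total word trigrams: 6 - 2 = 4

4


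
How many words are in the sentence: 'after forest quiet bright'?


Counting words by splitting on spaces:
  Word 1: 'after'
  Word 2: 'forest'
  Word 3: 'quiet'
  Word 4: 'bright'
Total words: 4

4


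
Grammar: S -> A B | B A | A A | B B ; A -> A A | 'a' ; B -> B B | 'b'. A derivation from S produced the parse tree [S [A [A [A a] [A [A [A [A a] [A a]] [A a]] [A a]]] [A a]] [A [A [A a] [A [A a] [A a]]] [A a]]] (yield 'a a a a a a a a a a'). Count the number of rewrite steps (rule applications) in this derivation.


Every bracketed nonterminal node [X ...] in the tree is produced by exactly one rule application.
Reading the tree off as a leftmost derivation:
  Step 1: S  =>  A A   (applied S -> A A)
  Step 2: A A  =>  A A A   (applied A -> A A)
  Step 3: A A A  =>  A A A A   (applied A -> A A)
  Step 4: A A A A  =>  a A A A   (applied A -> a)
  Step 5: a A A A  =>  a A A A A   (applied A -> A A)
  Step 6: a A A A A  =>  a A A A A A   (applied A -> A A)
  Step 7: a A A A A A  =>  a A A A A A A   (applied A -> A A)
  Step 8: a A A A A A A  =>  a a A A A A A   (applied A -> a)
  Step 9: a a A A A A A  =>  a a a A A A A   (applied A -> a)
  Step 10: a a a A A A A  =>  a a a a A A A   (applied A -> a)
  Step 11: a a a a A A A  =>  a a a a a A A   (applied A -> a)
  Step 12: a a a a a A A  =>  a a a a a a A   (applied A -> a)
  Step 13: a a a a a a A  =>  a a a a a a A A   (applied A -> A A)
  Step 14: a a a a a a A A  =>  a a a a a a A A A   (applied A -> A A)
  Step 15: a a a a a a A A A  =>  a a a a a a a A A   (applied A -> a)
  Step 16: a a a a a a a A A  =>  a a a a a a a A A A   (applied A -> A A)
  Step 17: a a a a a a a A A A  =>  a a a a a a a a A A   (applied A -> a)
  Step 18: a a a a a a a a A A  =>  a a a a a a a a a A   (applied A -> a)
  Step 19: a a a a a a a a a A  =>  a a a a a a a a a a   (applied A -> a)
Final yield: a a a a a a a a a a
Total rewrite steps: 19

19


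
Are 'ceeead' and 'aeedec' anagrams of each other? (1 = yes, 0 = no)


Sort characters of 'ceeead': 'acdeee'
Sort characters of 'aeedec': 'acdeee'
Sorted forms match -> they ARE anagrams
Result: 1

1


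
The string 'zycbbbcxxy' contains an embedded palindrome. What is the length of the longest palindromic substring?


Scanning 'zycbbbcxxy' for palindromic substrings.
Substring at positions 2-6: 'cbbbc'.
Check: reverse('cbbbc') = 'cbbbc' -> palindrome confirmed.
Neighbouring characters ('y' / 'x') break symmetry, so it cannot extend further.
No longer palindromic substring exists; longest length = 5

5


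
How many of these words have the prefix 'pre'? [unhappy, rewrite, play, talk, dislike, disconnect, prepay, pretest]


Checking each word for prefix 'pre':
  'unhappy' -> no (count: 0)
  'rewrite' -> no (count: 0)
  'play' -> no (count: 0)
  'talk' -> no (count: 0)
  'dislike' -> no (count: 0)
  'disconnect' -> no (count: 0)
  'prepay' -> YES, starts with 'pre' (count: 1)
  'pretest' -> YES, starts with 'pre' (count: 2)
Total with prefix 'pre': 2

2


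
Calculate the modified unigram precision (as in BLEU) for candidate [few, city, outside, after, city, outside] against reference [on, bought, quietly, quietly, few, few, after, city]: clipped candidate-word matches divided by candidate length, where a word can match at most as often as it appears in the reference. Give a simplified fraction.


Reference word counts: {'after': 1, 'bought': 1, 'city': 1, 'few': 2, 'on': 1, 'quietly': 2}
Checking each candidate word (with clipping):
  'few' -> in reference (ref count 2, used 1/2) -> match (matches: 1)
  'city' -> in reference (ref count 1, used 1/1) -> match (matches: 2)
  'outside' -> not in reference -> no match (matches: 2)
  'after' -> in reference (ref count 1, used 1/1) -> match (matches: 3)
  'city' -> ref count 1 already used up (1/1) -> clipped, no match (matches: 3)
  'outside' -> not in reference -> no match (matches: 3)
Clipped matches: 3, Candidate length: 6
Precision = 3/6 = 1/2

1/2


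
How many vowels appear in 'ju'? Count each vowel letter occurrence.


Scanning each character of 'ju':
  Position 1: 'j' -> consonant (running count: 0)
  Position 2: 'u' -> vowel (running count: 1)
Total vowels: 1

1


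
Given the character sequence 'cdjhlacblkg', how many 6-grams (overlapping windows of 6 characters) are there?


String 'cdjhlacblkg' has length L = 11.
Number of overlapping n-grams = L - n + 1
Substituting: 11 - 6 + 1 = 6

6


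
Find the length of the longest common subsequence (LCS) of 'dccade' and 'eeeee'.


DP table for LCS of 'dccade' and 'eeeee':
       e  e  e  e  e
    0  0  0  0  0  0
  d 0  0  0  0  0  0
  c 0  0  0  0  0  0
  c 0  0  0  0  0  0
  a 0  0  0  0  0  0
  d 0  0  0  0  0  0
  e 0  1  1  1  1  1
LCS: 'e'
LCS length = 1

1


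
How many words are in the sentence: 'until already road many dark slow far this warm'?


Counting words by splitting on spaces:
  Word 1: 'until'
  Word 2: 'already'
  Word 3: 'road'
  Word 4: 'many'
  Word 5: 'dark'
  Word 6: 'slow'
  Word 7: 'far'
  Word 8: 'this'
  Word 9: 'warm'
Total words: 9

9


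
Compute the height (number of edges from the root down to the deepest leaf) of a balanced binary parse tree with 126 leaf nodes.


In a balanced binary tree with n leaves the deepest leaf is ceil(log2(n)) edges below the root.
log2(126) = 6.9773
ceil(6.9773) = 7
height (edges) = 7

7


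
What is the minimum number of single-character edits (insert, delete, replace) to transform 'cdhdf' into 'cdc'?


Building DP table for s1='cdhdf' (len 5) and s2='cdc' (len 3):
       c  d  c
    0  1  2  3
  c 1  0  1  2
  d 2  1  0  1
  h 3  2  1  1
  d 4  3  2  2
  f 5  4  3  3
Edit distance = dp[5][3] = 3

3


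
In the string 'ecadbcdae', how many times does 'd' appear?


Scanning 'ecadbcdae' for 'd':
  Position 3: 'd' -> MATCH (count: 1)
  Position 6: 'd' -> MATCH (count: 2)
Total occurrences of 'd': 2

2


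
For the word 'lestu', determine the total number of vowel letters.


Scanning each character of 'lestu':
  Position 1: 'l' -> consonant (running count: 0)
  Position 2: 'e' -> vowel (running count: 1)
  Position 3: 's' -> consonant (running count: 1)
  Position 4: 't' -> consonant (running count: 1)
  Position 5: 'u' -> vowel (running count: 2)
Total vowels: 2

2


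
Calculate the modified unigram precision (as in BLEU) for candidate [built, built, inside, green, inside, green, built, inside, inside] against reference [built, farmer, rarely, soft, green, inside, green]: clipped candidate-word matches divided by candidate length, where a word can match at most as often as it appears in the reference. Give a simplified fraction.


Reference word counts: {'built': 1, 'farmer': 1, 'green': 2, 'inside': 1, 'rarely': 1, 'soft': 1}
Checking each candidate word (with clipping):
  'built' -> in reference (ref count 1, used 1/1) -> match (matches: 1)
  'built' -> ref count 1 already used up (1/1) -> clipped, no match (matches: 1)
  'inside' -> in reference (ref count 1, used 1/1) -> match (matches: 2)
  'green' -> in reference (ref count 2, used 1/2) -> match (matches: 3)
  'inside' -> ref count 1 already used up (1/1) -> clipped, no match (matches: 3)
  'green' -> in reference (ref count 2, used 2/2) -> match (matches: 4)
  'built' -> ref count 1 already used up (1/1) -> clipped, no match (matches: 4)
  'inside' -> ref count 1 already used up (1/1) -> clipped, no match (matches: 4)
  'inside' -> ref count 1 already used up (1/1) -> clipped, no match (matches: 4)
Clipped matches: 4, Candidate length: 9
Precision = 4/9

4/9


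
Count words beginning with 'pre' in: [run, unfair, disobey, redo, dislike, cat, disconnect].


Checking each word for prefix 'pre':
  'run' -> no (count: 0)
  'unfair' -> no (count: 0)
  'disobey' -> no (count: 0)
  'redo' -> no (count: 0)
  'dislike' -> no (count: 0)
  'cat' -> no (count: 0)
  'disconnect' -> no (count: 0)
Total with prefix 'pre': 0

0


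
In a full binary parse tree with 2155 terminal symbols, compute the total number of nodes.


Leaf nodes (terminals): 2155
Internal nodes = n - 1 = 2155 - 1 = 2154
Total = leaves + internal = 2155 + 2154 = 4309

4309


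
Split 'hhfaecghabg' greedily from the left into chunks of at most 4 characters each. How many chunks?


'hhfaecghabg' has 11 characters.
Chunking with max size 4:
  Chunk 1: 'hhfa' (positions 0-3)
  Chunk 2: 'ecgh' (positions 4-7)
  Chunk 3: 'abg' (positions 8-10)
Total chunks: ceil(11 / 4) = 3

3


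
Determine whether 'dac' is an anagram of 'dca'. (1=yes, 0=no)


Sort characters of 'dac': 'acd'
Sort characters of 'dca': 'acd'
Sorted forms match -> they ARE anagrams
Result: 1

1


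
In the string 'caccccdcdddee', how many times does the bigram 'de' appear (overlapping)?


Scanning 'caccccdcdddee' for bigram 'de':
  Position 0: 'ca' -> no
  Position 1: 'ac' -> no
  Position 2: 'cc' -> no
  Position 3: 'cc' -> no
  Position 4: 'cc' -> no
  Position 5: 'cd' -> no
  Position 6: 'dc' -> no
  Position 7: 'cd' -> no
  Position 8: 'dd' -> no
  Position 9: 'dd' -> no
  Position 10: 'de' -> MATCH
  Position 11: 'ee' -> no
Total matches: 1

1


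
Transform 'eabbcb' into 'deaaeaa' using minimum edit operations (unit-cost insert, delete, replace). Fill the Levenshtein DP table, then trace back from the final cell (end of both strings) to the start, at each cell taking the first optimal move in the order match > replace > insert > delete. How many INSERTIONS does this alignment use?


Edit distance = 5. Backtracking from cell (6, 7) with preference match > replace > insert > delete,
then listing the resulting alignment 'eabbcb' -> 'deaaeaa' left to right:
  Step 1: insert 'd' [insertion #1]
  Step 2: keep 'e'
  Step 3: keep 'a'
  Step 4: replace b->a
  Step 5: replace b->e
  Step 6: replace c->a
  Step 7: replace b->a
Total insertions: 1

1


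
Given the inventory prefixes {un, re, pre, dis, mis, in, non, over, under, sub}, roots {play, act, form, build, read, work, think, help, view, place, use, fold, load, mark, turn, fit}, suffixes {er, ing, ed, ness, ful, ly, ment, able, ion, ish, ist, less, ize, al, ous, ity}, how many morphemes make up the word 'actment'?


Segmenting 'actment' against the inventory:
  'act' -> root (morpheme 1)
  'ment' -> suffix (morpheme 2)
Total morphemes: 2

2


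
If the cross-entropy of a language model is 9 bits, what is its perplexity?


Perplexity formula: PP = 2^H
H = 9
PP = 2^9
PP = 2^9 = 512

512


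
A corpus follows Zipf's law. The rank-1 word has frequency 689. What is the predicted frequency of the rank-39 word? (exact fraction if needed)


Zipf's law: freq(rank) = f1 / rank
f1 = 689, rank = 39
freq = 689 / 39
GCD(689, 39) = 13
Simplified: 53/3

53/3


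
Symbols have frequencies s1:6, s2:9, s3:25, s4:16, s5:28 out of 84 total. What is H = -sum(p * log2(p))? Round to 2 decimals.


Computing entropy H = -sum(p_i * log2(p_i)):
  s1: p = 6/84 = 0.0714, -p*log2(p) = 0.2720
  s2: p = 9/84 = 0.1071, -p*log2(p) = 0.3453
  s3: p = 25/84 = 0.2976, -p*log2(p) = 0.5204
  s4: p = 16/84 = 0.1905, -p*log2(p) = 0.4557
  s5: p = 28/84 = 0.3333, -p*log2(p) = 0.5283
H = sum of terms = 2.1217
Rounded to 2 decimals: 2.12

2.12


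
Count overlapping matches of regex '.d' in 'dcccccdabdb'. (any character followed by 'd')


Pattern: .d means any character followed by 'd'.
Scanning 'dcccccdabdb' position-by-position:
  Pos 0: window 'dc' -> no
  Pos 1: window 'cc' -> no
  Pos 2: window 'cc' -> no
  Pos 3: window 'cc' -> no
  Pos 4: window 'cc' -> no
  Pos 5: window 'cd' -> MATCH
  Pos 6: window 'da' -> no
  Pos 7: window 'ab' -> no
  Pos 8: window 'bd' -> MATCH
  Pos 9: window 'db' -> no
  Pos 10: window 'b' -> no
Total matches: 2

2


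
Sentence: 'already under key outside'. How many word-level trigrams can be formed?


Word trigrams from [4] words:
  Trigram 1: (already under key)
  Trigram 2: (under key outside)
Total word trigrams: 4 - 2 = 2

2


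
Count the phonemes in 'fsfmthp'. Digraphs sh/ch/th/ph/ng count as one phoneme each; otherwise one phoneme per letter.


Parsing 'fsfmthp' greedily, digraphs first:
  'f' -> consonant phoneme (phonemes so far: 1)
  's' -> consonant phoneme (phonemes so far: 2)
  'f' -> consonant phoneme (phonemes so far: 3)
  'm' -> consonant phoneme (phonemes so far: 4)
  'th' -> digraph (1 consonant phoneme) (phonemes so far: 5)
  'p' -> consonant phoneme (phonemes so far: 6)
Total phonemes: 6

6


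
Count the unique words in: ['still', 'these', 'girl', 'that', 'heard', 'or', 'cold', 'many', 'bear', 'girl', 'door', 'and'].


Listing all tokens and tracking unique types:
  Token 1: 'still' -> NEW (unique so far: 1)
  Token 2: 'these' -> NEW (unique so far: 2)
  Token 3: 'girl' -> NEW (unique so far: 3)
  Token 4: 'that' -> NEW (unique so far: 4)
  Token 5: 'heard' -> NEW (unique so far: 5)
  Token 6: 'or' -> NEW (unique so far: 6)
  Token 7: 'cold' -> NEW (unique so far: 7)
  Token 8: 'many' -> NEW (unique so far: 8)
  Token 9: 'bear' -> NEW (unique so far: 9)
  Token 10: 'girl' -> duplicate (unique so far: 9)
  Token 11: 'door' -> NEW (unique so far: 10)
  Token 12: 'and' -> NEW (unique so far: 11)
Unique types: ('and', 'bear', 'cold', 'door', 'girl', 'heard', 'many', 'or', 'still', 'that', 'these')
Vocabulary size: 11

11


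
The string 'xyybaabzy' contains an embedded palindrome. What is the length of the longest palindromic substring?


Scanning 'xyybaabzy' for palindromic substrings.
Substring at positions 3-6: 'baab'.
Check: reverse('baab') = 'baab' -> palindrome confirmed.
Neighbouring characters ('y' / 'z') break symmetry, so it cannot extend further.
No longer palindromic substring exists; longest length = 4

4


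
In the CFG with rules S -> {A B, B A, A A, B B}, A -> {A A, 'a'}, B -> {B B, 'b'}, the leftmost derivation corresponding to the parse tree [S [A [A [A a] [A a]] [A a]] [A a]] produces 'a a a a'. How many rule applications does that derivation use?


Every bracketed nonterminal node [X ...] in the tree is produced by exactly one rule application.
Reading the tree off as a leftmost derivation:
  Step 1: S  =>  A A   (applied S -> A A)
  Step 2: A A  =>  A A A   (applied A -> A A)
  Step 3: A A A  =>  A A A A   (applied A -> A A)
  Step 4: A A A A  =>  a A A A   (applied A -> a)
  Step 5: a A A A  =>  a a A A   (applied A -> a)
  Step 6: a a A A  =>  a a a A   (applied A -> a)
  Step 7: a a a A  =>  a a a a   (applied A -> a)
Final yield: a a a a
Total rewrite steps: 7

7


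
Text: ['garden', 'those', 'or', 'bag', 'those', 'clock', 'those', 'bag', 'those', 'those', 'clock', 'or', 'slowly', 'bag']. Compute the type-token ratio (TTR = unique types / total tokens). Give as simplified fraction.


Tokens: 14
Unique types: ('bag', 'clock', 'garden', 'or', 'slowly', 'those') = 6
TTR = 6/14
Simplify: divide both by 2 -> 3/7
TTR = 3/7

3/7


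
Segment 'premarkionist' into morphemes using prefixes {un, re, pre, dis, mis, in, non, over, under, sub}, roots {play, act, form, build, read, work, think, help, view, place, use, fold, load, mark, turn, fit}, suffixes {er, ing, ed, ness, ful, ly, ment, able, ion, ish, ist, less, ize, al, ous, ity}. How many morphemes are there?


Segmenting 'premarkionist' against the inventory:
  'pre' -> prefix (morpheme 1)
  'mark' -> root (morpheme 2)
  'ion' -> suffix (morpheme 3)
  'ist' -> suffix (morpheme 4)
Total morphemes: 4

4


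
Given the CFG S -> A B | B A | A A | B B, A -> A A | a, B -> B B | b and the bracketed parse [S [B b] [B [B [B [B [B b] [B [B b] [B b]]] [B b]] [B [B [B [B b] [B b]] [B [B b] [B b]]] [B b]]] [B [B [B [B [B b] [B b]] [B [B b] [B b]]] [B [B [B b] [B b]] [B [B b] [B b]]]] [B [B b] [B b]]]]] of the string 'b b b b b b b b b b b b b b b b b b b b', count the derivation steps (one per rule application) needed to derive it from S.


Every bracketed nonterminal node [X ...] in the tree is produced by exactly one rule application.
Reading the tree off as a leftmost derivation:
  Step 1: S  =>  B B   (applied S -> B B)
  Step 2: B B  =>  b B   (applied B -> b)
  Step 3: b B  =>  b B B   (applied B -> B B)
  Step 4: b B B  =>  b B B B   (applied B -> B B)
  Step 5: b B B B  =>  b B B B B   (applied B -> B B)
  Step 6: b B B B B  =>  b B B B B B   (applied B -> B B)
  Step 7: b B B B B B  =>  b b B B B B   (applied B -> b)
  Step 8: b b B B B B  =>  b b B B B B B   (applied B -> B B)
  Step 9: b b B B B B B  =>  b b b B B B B   (applied B -> b)
  Step 10: b b b B B B B  =>  b b b b B B B   (applied B -> b)
  Step 11: b b b b B B B  =>  b b b b b B B   (applied B -> b)
  Step 12: b b b b b B B  =>  b b b b b B B B   (applied B -> B B)
  Step 13: b b b b b B B B  =>  b b b b b B B B B   (applied B -> B B)
  Step 14: b b b b b B B B B  =>  b b b b b B B B B B   (applied B -> B B)
  Step 15: b b b b b B B B B B  =>  b b b b b b B B B B   (applied B -> b)
  Step 16: b b b b b b B B B B  =>  b b b b b b b B B B   (applied B -> b)
  Step 17: b b b b b b b B B B  =>  b b b b b b b B B B B   (applied B -> B B)
  Step 18: b b b b b b b B B B B  =>  b b b b b b b b B B B   (applied B -> b)
  Step 19: b b b b b b b b B B B  =>  b b b b b b b b b B B   (applied B -> b)
  Step 20: b b b b b b b b b B B  =>  b b b b b b b b b b B   (applied B -> b)
  Step 21: b b b b b b b b b b B  =>  b b b b b b b b b b B B   (applied B -> B B)
  Step 22: b b b b b b b b b b B B  =>  b b b b b b b b b b B B B   (applied B -> B B)
  Step 23: b b b b b b b b b b B B B  =>  b b b b b b b b b b B B B B   (applied B -> B B)
  Step 24: b b b b b b b b b b B B B B  =>  b b b b b b b b b b B B B B B   (applied B -> B B)
  Step 25: b b b b b b b b b b B B B B B  =>  b b b b b b b b b b b B B B B   (applied B -> b)
  Step 26: b b b b b b b b b b b B B B B  =>  b b b b b b b b b b b b B B B   (applied B -> b)
  Step 27: b b b b b b b b b b b b B B B  =>  b b b b b b b b b b b b B B B B   (applied B -> B B)
  Step 28: b b b b b b b b b b b b B B B B  =>  b b b b b b b b b b b b b B B B   (applied B -> b)
  Step 29: b b b b b b b b b b b b b B B B  =>  b b b b b b b b b b b b b b B B   (applied B -> b)
  Step 30: b b b b b b b b b b b b b b B B  =>  b b b b b b b b b b b b b b B B B   (applied B -> B B)
  Step 31: b b b b b b b b b b b b b b B B B  =>  b b b b b b b b b b b b b b B B B B   (applied B -> B B)
  Step 32: b b b b b b b b b b b b b b B B B B  =>  b b b b b b b b b b b b b b b B B B   (applied B -> b)
  Step 33: b b b b b b b b b b b b b b b B B B  =>  b b b b b b b b b b b b b b b b B B   (applied B -> b)
  Step 34: b b b b b b b b b b b b b b b b B B  =>  b b b b b b b b b b b b b b b b B B B   (applied B -> B B)
  Step 35: b b b b b b b b b b b b b b b b B B B  =>  b b b b b b b b b b b b b b b b b B B   (applied B -> b)
  Step 36: b b b b b b b b b b b b b b b b b B B  =>  b b b b b b b b b b b b b b b b b b B   (applied B -> b)
  Step 37: b b b b b b b b b b b b b b b b b b B  =>  b b b b b b b b b b b b b b b b b b B B   (applied B -> B B)
  Step 38: b b b b b b b b b b b b b b b b b b B B  =>  b b b b b b b b b b b b b b b b b b b B   (applied B -> b)
  Step 39: b b b b b b b b b b b b b b b b b b b B  =>  b b b b b b b b b b b b b b b b b b b b   (applied B -> b)
Final yield: b b b b b b b b b b b b b b b b b b b b
Total rewrite steps: 39

39
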